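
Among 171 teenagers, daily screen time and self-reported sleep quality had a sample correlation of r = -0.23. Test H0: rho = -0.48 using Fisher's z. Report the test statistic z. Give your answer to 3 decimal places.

Fisher z: atanh(-0.23) = -0.234189, atanh(-0.48) = -0.522984
z = (z_r − z_0)·√(n−3) = (-0.234189 − (-0.522984))·√168 = 0.288795 · 12.961481 = 3.743

3.743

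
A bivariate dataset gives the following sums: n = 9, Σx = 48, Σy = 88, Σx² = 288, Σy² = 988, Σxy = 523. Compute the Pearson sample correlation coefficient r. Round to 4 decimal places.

S_xy = nΣxy − ΣxΣy = 9·523 − 48·88 = 4707 − 4224 = 483
S_xx = nΣx² − (Σx)² = 9·288 − 48² = 2592 − 2304 = 288
S_yy = nΣy² − (Σy)² = 9·988 − 88² = 8892 − 7744 = 1148
r = S_xy / √(S_xx·S_yy) = 483 / √(288·1148) = 483 / √330624 = 483 / 574.9991 = 0.8400

0.8400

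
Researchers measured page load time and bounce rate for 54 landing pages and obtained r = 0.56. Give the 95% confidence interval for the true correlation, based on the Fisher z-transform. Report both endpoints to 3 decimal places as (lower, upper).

(0.344, 0.720)

z_r = atanh(0.56) = 0.632833;  SE = 1/√(n−3) = 1/√51 = 0.140028
z-limits: 0.632833 ± 1.960·0.140028 = 0.632833 ± 0.274455 = [0.358378, 0.907288]
ρ-limits: (tanh 0.358378, tanh 0.907288) = (0.344, 0.720)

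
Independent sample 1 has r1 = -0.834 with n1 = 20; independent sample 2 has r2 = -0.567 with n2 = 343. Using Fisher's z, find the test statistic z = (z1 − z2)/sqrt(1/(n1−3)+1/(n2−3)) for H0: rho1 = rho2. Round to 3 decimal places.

-2.245

Fisher z-transforms: z1 = atanh(-0.834) = -1.201133, z2 = atanh(-0.567) = -0.643090; difference d = -0.558043
Var(d) = 1/17 + 1/340 = 0.0588235 + 0.0029412 = 0.0617647
z = d/√Var(d) = -0.558043 / √0.0617647 = -0.558043 / 0.248525 = -2.245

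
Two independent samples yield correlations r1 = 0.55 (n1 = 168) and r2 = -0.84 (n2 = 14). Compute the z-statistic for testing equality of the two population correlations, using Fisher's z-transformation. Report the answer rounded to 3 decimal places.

5.907

z1 = atanh(0.55) = 0.618381,  z2 = atanh(-0.84) = -1.221174
SE = √(1/(n1−3) + 1/(n2−3)) = √(1/165 + 1/11) = √(0.0060606 + 0.0909091) = √0.0969697 = 0.311400
z = (z1 − z2)/SE = (0.618381 − (-1.221174)) / 0.311400 = 1.839555 / 0.311400 = 5.907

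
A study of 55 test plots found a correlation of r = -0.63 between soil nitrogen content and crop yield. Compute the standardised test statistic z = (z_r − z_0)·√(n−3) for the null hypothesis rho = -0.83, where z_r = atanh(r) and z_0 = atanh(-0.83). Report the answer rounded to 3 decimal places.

3.221

Fisher z: atanh(-0.63) = -0.741416, atanh(-0.83) = -1.188136
z = (z_r − z_0)·√(n−3) = (-0.741416 − (-1.188136))·√52 = 0.446720 · 7.211103 = 3.221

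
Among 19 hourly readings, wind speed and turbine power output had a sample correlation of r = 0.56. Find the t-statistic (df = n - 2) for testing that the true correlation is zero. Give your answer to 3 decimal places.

2.787

1 − r² = 1 − 0.3136 = 0.6864;  √(1−r²) = 0.828493
√(n−2) = √17 = 4.123106
t = r·√(n−2)/√(1−r²) = 0.56 · 4.123106 / 0.828493 = 2.787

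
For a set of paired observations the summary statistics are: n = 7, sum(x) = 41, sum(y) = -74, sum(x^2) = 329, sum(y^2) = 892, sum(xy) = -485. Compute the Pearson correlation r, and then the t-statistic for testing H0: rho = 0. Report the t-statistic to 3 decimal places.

-1.370

Numerator: nΣxy − (Σx)(Σy) = 7·(-485) − (41)(-74) = -361
Denominator: √[(nΣx²−(Σx)²)(nΣy²−(Σy)²)]
  nΣx²−(Σx)² = 7·329 − 1681 = 622;  nΣy²−(Σy)² = 7·892 − 5476 = 768
  √(622·768) = √477696 = 691.1556
r = -361 / 691.1556 = -0.5223
t = r·√(n−2)/√(1−r²) = -0.5223·√5 / √(1−0.272797) = -1.167898 / 0.852762 = -1.370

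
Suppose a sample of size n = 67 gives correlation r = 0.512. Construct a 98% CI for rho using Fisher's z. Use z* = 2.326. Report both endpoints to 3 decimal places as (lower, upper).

(0.268, 0.694)

Fisher z: z_r = atanh(r) = ½·ln((1+0.512)/(1−0.512)) = 0.565437
SE(z) = 1/√(n−3) = 1/√64 = 0.125000
98% ⇒ z* = 2.326; margin = 2.326·0.125000 = 0.290750
CI on z-scale: (0.274687, 0.856187)
Back-transform: tanh(0.274687) = 0.267981, tanh(0.856187) = 0.694288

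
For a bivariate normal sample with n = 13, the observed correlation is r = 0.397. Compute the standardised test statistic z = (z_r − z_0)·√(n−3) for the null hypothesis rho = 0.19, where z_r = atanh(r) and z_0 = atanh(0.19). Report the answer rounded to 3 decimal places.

0.720

z_r = atanh(0.397) = 0.420083,  z_0 = atanh(0.19) = 0.192337
SE = 1/√(n−3) = 1/√10 = 0.316228
z = (z_r − z_0)/SE = (0.420083 − 0.192337) / 0.316228 = 0.227746 / 0.316228 = 0.720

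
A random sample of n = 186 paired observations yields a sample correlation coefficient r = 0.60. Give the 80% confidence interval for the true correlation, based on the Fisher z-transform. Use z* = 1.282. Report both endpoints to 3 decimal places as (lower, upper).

(0.536, 0.657)

Fisher z: z_r = atanh(r) = ½·ln((1+0.60)/(1−0.60)) = 0.693147
SE(z) = 1/√(n−3) = 1/√183 = 0.073922
80% ⇒ z* = 1.282; margin = 1.282·0.073922 = 0.094768
CI on z-scale: (0.598379, 0.787915)
Back-transform: tanh(0.598379) = 0.535895, tanh(0.787915) = 0.657226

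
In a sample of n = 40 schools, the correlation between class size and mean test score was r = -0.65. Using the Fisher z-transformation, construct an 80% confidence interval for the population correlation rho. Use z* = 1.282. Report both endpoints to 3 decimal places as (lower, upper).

Fisher z: z_r = atanh(r) = ½·ln((1+(-0.65))/(1−(-0.65))) = -0.775299
SE(z) = 1/√(n−3) = 1/√37 = 0.164399
80% ⇒ z* = 1.282; margin = 1.282·0.164399 = 0.210760
CI on z-scale: (-0.986059, -0.564539)
Back-transform: tanh(-0.986059) = -0.755677, tanh(-0.564539) = -0.511337

(-0.756, -0.511)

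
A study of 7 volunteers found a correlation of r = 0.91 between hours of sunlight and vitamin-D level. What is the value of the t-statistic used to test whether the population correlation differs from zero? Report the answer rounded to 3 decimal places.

1 − r² = 1 − 0.8281 = 0.1719;  √(1−r²) = 0.414608
√(n−2) = √5 = 2.236068
t = r·√(n−2)/√(1−r²) = 0.91 · 2.236068 / 0.414608 = 4.908

4.908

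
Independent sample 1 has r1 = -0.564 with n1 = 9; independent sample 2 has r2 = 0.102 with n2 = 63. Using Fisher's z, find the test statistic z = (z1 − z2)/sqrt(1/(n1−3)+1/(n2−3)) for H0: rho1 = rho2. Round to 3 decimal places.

z1 = atanh(-0.564) = -0.638680,  z2 = atanh(0.102) = 0.102356
SE = √(1/(n1−3) + 1/(n2−3)) = √(1/6 + 1/60) = √(0.1666667 + 0.0166667) = √0.1833334 = 0.428174
z = (z1 − z2)/SE = (-0.638680 − 0.102356) / 0.428174 = -0.741036 / 0.428174 = -1.731

-1.731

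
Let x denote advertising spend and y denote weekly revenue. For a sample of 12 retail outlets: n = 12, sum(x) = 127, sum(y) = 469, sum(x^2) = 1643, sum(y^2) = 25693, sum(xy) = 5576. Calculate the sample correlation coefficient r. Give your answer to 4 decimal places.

Numerator: nΣxy − (Σx)(Σy) = 12·5576 − (127)(469) = 7349
Denominator: √[(nΣx²−(Σx)²)(nΣy²−(Σy)²)]
  nΣx²−(Σx)² = 12·1643 − 16129 = 3587;  nΣy²−(Σy)² = 12·25693 − 219961 = 88355
  √(3587·88355) = √316929385 = 17802.5106
r = 7349 / 17802.5106 = 0.4128

0.4128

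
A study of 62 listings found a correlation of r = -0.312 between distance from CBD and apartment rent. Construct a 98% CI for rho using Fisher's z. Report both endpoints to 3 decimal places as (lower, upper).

z_r = atanh(-0.312) = -0.322760;  SE = 1/√(n−3) = 1/√59 = 0.130189
z-limits: -0.322760 ± 2.326·0.130189 = -0.322760 ± 0.302820 = [-0.625580, -0.019940]
ρ-limits: (tanh -0.625580, tanh -0.019940) = (-0.555, -0.020)

(-0.555, -0.020)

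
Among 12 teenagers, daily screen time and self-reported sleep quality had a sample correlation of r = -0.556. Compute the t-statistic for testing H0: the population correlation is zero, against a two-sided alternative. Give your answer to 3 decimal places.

-2.115

1 − r² = 1 − 0.309136 = 0.690864;  √(1−r²) = 0.831182
√(n−2) = √10 = 3.162278
t = r·√(n−2)/√(1−r²) = -0.556 · 3.162278 / 0.831182 = -2.115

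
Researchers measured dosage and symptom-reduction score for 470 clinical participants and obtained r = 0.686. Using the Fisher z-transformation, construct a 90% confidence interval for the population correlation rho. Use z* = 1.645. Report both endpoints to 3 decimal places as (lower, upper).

Fisher z: z_r = atanh(r) = ½·ln((1+0.686)/(1−0.686)) = 0.840361
SE(z) = 1/√(n−3) = 1/√467 = 0.046274
90% ⇒ z* = 1.645; margin = 1.645·0.046274 = 0.076121
CI on z-scale: (0.764240, 0.916482)
Back-transform: tanh(0.764240) = 0.643568, tanh(0.916482) = 0.724229

(0.644, 0.724)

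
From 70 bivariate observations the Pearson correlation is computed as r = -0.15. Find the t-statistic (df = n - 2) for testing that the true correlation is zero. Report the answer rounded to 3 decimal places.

1 − r² = 1 − 0.0225 = 0.9775;  √(1−r²) = 0.988686
√(n−2) = √68 = 8.246211
t = r·√(n−2)/√(1−r²) = -0.15 · 8.246211 / 0.988686 = -1.251

-1.251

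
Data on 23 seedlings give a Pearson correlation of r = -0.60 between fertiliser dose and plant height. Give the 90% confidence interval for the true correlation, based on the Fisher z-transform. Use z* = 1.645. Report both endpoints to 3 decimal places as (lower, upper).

Fisher z: z_r = atanh(r) = ½·ln((1+(-0.60))/(1−(-0.60))) = -0.693147
SE(z) = 1/√(n−3) = 1/√20 = 0.223607
90% ⇒ z* = 1.645; margin = 1.645·0.223607 = 0.367834
CI on z-scale: (-1.060981, -0.325313)
Back-transform: tanh(-1.060981) = -0.786039, tanh(-0.325313) = -0.314303

(-0.786, -0.314)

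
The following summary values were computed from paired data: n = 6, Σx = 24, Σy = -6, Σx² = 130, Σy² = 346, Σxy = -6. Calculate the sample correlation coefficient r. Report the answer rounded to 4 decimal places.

0.1674

S_xy = nΣxy − ΣxΣy = 6·(-6) − 24·(-6) = -36 − (-144) = 108
S_xx = nΣx² − (Σx)² = 6·130 − 24² = 780 − 576 = 204
S_yy = nΣy² − (Σy)² = 6·346 − (-6)² = 2076 − 36 = 2040
r = S_xy / √(S_xx·S_yy) = 108 / √(204·2040) = 108 / √416160 = 108 / 645.1046 = 0.1674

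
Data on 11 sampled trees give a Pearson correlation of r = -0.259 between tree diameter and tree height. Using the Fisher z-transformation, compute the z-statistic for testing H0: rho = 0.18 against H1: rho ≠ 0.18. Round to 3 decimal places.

z_r = atanh(-0.259) = -0.265036,  z_0 = atanh(0.18) = 0.181983
SE = 1/√(n−3) = 1/√8 = 0.353553
z = (z_r − z_0)/SE = (-0.265036 − 0.181983) / 0.353553 = -0.447019 / 0.353553 = -1.264

-1.264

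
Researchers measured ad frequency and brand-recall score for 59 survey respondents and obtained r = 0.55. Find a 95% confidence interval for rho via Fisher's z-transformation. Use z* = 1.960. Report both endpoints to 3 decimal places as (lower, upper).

(0.342, 0.707)

z_r = atanh(0.55) = 0.618381;  SE = 1/√(n−3) = 1/√56 = 0.133631
z-limits: 0.618381 ± 1.960·0.133631 = 0.618381 ± 0.261917 = [0.356464, 0.880298]
ρ-limits: (tanh 0.356464, tanh 0.880298) = (0.342, 0.707)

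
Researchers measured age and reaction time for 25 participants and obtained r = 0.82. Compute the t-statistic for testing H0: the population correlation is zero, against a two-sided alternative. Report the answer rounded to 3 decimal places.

6.871

t = r·√(n−2) / √(1−r²) with r = 0.82, n = 25
  = 0.82·√23 / √(1 − 0.6724)
  = 0.82·4.795832 / 0.572364
  = 3.932582 / 0.572364 = 6.871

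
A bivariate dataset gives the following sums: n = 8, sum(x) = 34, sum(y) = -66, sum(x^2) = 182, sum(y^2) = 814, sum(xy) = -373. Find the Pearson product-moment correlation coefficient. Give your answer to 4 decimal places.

-0.9201

Numerator: nΣxy − (Σx)(Σy) = 8·(-373) − (34)(-66) = -740
Denominator: √[(nΣx²−(Σx)²)(nΣy²−(Σy)²)]
  nΣx²−(Σx)² = 8·182 − 1156 = 300;  nΣy²−(Σy)² = 8·814 − 4356 = 2156
  √(300·2156) = √646800 = 804.2388
r = -740 / 804.2388 = -0.9201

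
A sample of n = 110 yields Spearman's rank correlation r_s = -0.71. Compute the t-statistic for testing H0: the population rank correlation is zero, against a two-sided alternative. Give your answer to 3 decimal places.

-10.478

t = r_s·√(n−2) / √(1−r_s²) with r_s = -0.71, n = 110
  = -0.71·√108 / √(1 − 0.5041)
  = -0.71·10.392305 / 0.704202
  = -7.378537 / 0.704202 = -10.478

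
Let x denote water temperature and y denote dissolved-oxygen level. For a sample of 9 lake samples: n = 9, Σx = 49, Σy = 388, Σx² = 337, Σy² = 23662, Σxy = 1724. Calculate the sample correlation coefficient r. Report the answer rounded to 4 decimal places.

S_xy = nΣxy − ΣxΣy = 9·1724 − 49·388 = 15516 − 19012 = -3496
S_xx = nΣx² − (Σx)² = 9·337 − 49² = 3033 − 2401 = 632
S_yy = nΣy² − (Σy)² = 9·23662 − 388² = 212958 − 150544 = 62414
r = S_xy / √(S_xx·S_yy) = -3496 / √(632·62414) = -3496 / √39445648 = -3496 / 6280.5770 = -0.5566

-0.5566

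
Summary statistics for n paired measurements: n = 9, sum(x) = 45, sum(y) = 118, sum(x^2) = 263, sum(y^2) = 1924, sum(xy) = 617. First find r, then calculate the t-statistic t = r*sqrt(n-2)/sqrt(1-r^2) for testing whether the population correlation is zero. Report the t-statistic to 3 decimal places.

0.613

Numerator: nΣxy − (Σx)(Σy) = 9·617 − (45)(118) = 243
Denominator: √[(nΣx²−(Σx)²)(nΣy²−(Σy)²)]
  nΣx²−(Σx)² = 9·263 − 2025 = 342;  nΣy²−(Σy)² = 9·1924 − 13924 = 3392
  √(342·3392) = √1160064 = 1077.0627
r = 243 / 1077.0627 = 0.2256
t = r·√(n−2)/√(1−r²) = 0.2256·√7 / √(1−0.050895) = 0.596881 / 0.974220 = 0.613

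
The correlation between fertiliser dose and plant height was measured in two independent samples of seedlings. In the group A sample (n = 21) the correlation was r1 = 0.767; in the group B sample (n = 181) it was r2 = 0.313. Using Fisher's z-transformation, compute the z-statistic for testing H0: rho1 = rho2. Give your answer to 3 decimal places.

Fisher z-transforms: z1 = atanh(0.767) = 1.013000, z2 = atanh(0.313) = 0.323868; difference d = 0.689132
Var(d) = 1/18 + 1/178 = 0.0555556 + 0.0056180 = 0.0611736
z = d/√Var(d) = 0.689132 / √0.0611736 = 0.689132 / 0.247333 = 2.786

2.786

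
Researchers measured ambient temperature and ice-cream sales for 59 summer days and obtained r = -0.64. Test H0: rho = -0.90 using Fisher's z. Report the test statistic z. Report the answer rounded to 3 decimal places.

Fisher z: atanh(-0.64) = -0.758174, atanh(-0.90) = -1.472219
z = (z_r − z_0)·√(n−3) = (-0.758174 − (-1.472219))·√56 = 0.714045 · 7.483315 = 5.343

5.343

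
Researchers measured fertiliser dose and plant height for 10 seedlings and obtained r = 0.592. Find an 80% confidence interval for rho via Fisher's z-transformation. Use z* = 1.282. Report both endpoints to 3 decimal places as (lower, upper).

Fisher z: z_r = atanh(r) = ½·ln((1+0.592)/(1−0.592)) = 0.680740
SE(z) = 1/√(n−3) = 1/√7 = 0.377964
80% ⇒ z* = 1.282; margin = 1.282·0.377964 = 0.484550
CI on z-scale: (0.196190, 1.165290)
Back-transform: tanh(0.196190) = 0.193711, tanh(1.165290) = 0.822756

(0.194, 0.823)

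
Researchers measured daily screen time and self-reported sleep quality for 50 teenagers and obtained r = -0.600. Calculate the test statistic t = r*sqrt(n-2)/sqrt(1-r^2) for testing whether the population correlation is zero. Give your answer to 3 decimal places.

1 − r² = 1 − 0.360000 = 0.640000;  √(1−r²) = 0.800000
√(n−2) = √48 = 6.928203
t = r·√(n−2)/√(1−r²) = -0.600 · 6.928203 / 0.800000 = -5.196

-5.196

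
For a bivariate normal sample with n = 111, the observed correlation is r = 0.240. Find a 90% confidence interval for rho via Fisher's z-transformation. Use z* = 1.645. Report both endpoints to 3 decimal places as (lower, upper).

z_r = atanh(0.240) = 0.244774;  SE = 1/√(n−3) = 1/√108 = 0.096225
z-limits: 0.244774 ± 1.645·0.096225 = 0.244774 ± 0.158290 = [0.086484, 0.403064]
ρ-limits: (tanh 0.086484, tanh 0.403064) = (0.086, 0.383)

(0.086, 0.383)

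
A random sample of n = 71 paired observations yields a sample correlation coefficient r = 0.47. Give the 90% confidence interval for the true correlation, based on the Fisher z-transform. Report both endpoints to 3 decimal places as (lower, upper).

(0.301, 0.610)

Fisher z: z_r = atanh(r) = ½·ln((1+0.47)/(1−0.47)) = 0.510070
SE(z) = 1/√(n−3) = 1/√68 = 0.121268
90% ⇒ z* = 1.645; margin = 1.645·0.121268 = 0.199486
CI on z-scale: (0.310584, 0.709556)
Back-transform: tanh(0.310584) = 0.300968, tanh(0.709556) = 0.610398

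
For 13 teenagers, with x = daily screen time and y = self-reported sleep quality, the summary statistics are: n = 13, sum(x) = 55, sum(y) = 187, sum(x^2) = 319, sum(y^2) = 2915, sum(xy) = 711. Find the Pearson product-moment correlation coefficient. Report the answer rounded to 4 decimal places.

Numerator: nΣxy − (Σx)(Σy) = 13·711 − (55)(187) = -1042
Denominator: √[(nΣx²−(Σx)²)(nΣy²−(Σy)²)]
  nΣx²−(Σx)² = 13·319 − 3025 = 1122;  nΣy²−(Σy)² = 13·2915 − 34969 = 2926
  √(1122·2926) = √3282972 = 1811.8973
r = -1042 / 1811.8973 = -0.5751

-0.5751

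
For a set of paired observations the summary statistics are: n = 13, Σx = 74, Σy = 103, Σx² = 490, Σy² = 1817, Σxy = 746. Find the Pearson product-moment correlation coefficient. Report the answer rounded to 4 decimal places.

Numerator: nΣxy − (Σx)(Σy) = 13·746 − (74)(103) = 2076
Denominator: √[(nΣx²−(Σx)²)(nΣy²−(Σy)²)]
  nΣx²−(Σx)² = 13·490 − 5476 = 894;  nΣy²−(Σy)² = 13·1817 − 10609 = 13012
  √(894·13012) = √11632728 = 3410.6785
r = 2076 / 3410.6785 = 0.6087

0.6087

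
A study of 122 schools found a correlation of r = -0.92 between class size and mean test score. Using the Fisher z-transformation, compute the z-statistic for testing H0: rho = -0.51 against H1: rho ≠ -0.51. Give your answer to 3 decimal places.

z_r = atanh(-0.92) = -1.589027,  z_0 = atanh(-0.51) = -0.562730
SE = 1/√(n−3) = 1/√119 = 0.091670
z = (z_r − z_0)/SE = (-1.589027 − (-0.562730)) / 0.091670 = -1.026297 / 0.091670 = -11.196

-11.196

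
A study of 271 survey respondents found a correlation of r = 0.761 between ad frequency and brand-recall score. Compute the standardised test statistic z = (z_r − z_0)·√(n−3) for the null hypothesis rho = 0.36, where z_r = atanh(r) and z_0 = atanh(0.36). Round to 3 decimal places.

Fisher z: atanh(0.761) = 0.998587, atanh(0.36) = 0.376886
z = (z_r − z_0)·√(n−3) = (0.998587 − 0.376886)·√268 = 0.621701 · 16.370706 = 10.178

10.178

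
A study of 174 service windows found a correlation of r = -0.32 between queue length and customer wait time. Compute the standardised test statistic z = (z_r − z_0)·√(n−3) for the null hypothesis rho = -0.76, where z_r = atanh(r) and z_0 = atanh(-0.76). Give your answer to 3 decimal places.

z_r = atanh(-0.32) = -0.331647,  z_0 = atanh(-0.76) = -0.996215
SE = 1/√(n−3) = 1/√171 = 0.076472
z = (z_r − z_0)/SE = (-0.331647 − (-0.996215)) / 0.076472 = 0.664568 / 0.076472 = 8.690

8.690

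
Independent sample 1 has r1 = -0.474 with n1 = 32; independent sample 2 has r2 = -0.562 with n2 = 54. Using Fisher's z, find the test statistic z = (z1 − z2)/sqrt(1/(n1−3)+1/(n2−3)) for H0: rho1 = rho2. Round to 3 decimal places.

0.518

z1 = atanh(-0.474) = -0.515217,  z2 = atanh(-0.562) = -0.635752
SE = √(1/(n1−3) + 1/(n2−3)) = √(1/29 + 1/51) = √(0.0344828 + 0.0196078) = √0.0540906 = 0.232574
z = (z1 − z2)/SE = (-0.515217 − (-0.635752)) / 0.232574 = 0.120535 / 0.232574 = 0.518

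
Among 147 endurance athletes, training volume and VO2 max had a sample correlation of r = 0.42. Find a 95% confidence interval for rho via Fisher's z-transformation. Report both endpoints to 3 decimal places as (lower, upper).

(0.277, 0.545)

Fisher z: z_r = atanh(r) = ½·ln((1+0.42)/(1−0.42)) = 0.447692
SE(z) = 1/√(n−3) = 1/√144 = 0.083333
95% ⇒ z* = 1.960; margin = 1.960·0.083333 = 0.163333
CI on z-scale: (0.284359, 0.611025)
Back-transform: tanh(0.284359) = 0.276935, tanh(0.611025) = 0.544848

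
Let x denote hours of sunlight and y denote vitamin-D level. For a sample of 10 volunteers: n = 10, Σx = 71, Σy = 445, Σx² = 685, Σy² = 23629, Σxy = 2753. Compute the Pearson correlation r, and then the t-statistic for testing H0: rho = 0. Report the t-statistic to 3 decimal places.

Numerator: nΣxy − (Σx)(Σy) = 10·2753 − (71)(445) = -4065
Denominator: √[(nΣx²−(Σx)²)(nΣy²−(Σy)²)]
  nΣx²−(Σx)² = 10·685 − 5041 = 1809;  nΣy²−(Σy)² = 10·23629 − 198025 = 38265
  √(1809·38265) = √69221385 = 8319.9390
r = -4065 / 8319.9390 = -0.4886
t = r·√(n−2)/√(1−r²) = -0.4886·√8 / √(1−0.238730) = -1.381969 / 0.872508 = -1.584

-1.584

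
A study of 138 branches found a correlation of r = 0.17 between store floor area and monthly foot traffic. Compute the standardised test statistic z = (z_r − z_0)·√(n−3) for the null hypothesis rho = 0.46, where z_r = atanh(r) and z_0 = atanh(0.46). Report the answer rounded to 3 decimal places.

-3.784

z_r = atanh(0.17) = 0.171667,  z_0 = atanh(0.46) = 0.497311
SE = 1/√(n−3) = 1/√135 = 0.086066
z = (z_r − z_0)/SE = (0.171667 − 0.497311) / 0.086066 = -0.325644 / 0.086066 = -3.784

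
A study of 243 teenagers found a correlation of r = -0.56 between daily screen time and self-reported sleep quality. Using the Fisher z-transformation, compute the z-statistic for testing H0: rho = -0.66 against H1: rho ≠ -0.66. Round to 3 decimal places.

Fisher z: atanh(-0.56) = -0.632833, atanh(-0.66) = -0.792814
z = (z_r − z_0)·√(n−3) = (-0.632833 − (-0.792814))·√240 = 0.159981 · 15.491933 = 2.478

2.478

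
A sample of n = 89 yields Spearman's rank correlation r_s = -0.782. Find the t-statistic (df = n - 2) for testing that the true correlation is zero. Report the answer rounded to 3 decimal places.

1 − r_s² = 1 − 0.611524 = 0.388476;  √(1−r_s²) = 0.623278
√(n−2) = √87 = 9.327379
t = r_s·√(n−2)/√(1−r_s²) = -0.782 · 9.327379 / 0.623278 = -11.703

-11.703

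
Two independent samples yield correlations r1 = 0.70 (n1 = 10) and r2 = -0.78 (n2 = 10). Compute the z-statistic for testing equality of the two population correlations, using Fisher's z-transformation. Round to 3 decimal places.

Fisher z-transforms: z1 = atanh(0.70) = 0.867301, z2 = atanh(-0.78) = -1.045371; difference d = 1.912672
Var(d) = 1/7 + 1/7 = 0.1428571 + 0.1428571 = 0.2857142
z = d/√Var(d) = 1.912672 / √0.2857142 = 1.912672 / 0.534522 = 3.578

3.578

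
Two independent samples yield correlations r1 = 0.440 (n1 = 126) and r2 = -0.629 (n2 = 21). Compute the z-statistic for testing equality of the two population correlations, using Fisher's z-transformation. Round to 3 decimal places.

z1 = atanh(0.440) = 0.472231,  z2 = atanh(-0.629) = -0.739760
SE = √(1/(n1−3) + 1/(n2−3)) = √(1/123 + 1/18) = √(0.0081301 + 0.0555556) = √0.0636857 = 0.252360
z = (z1 − z2)/SE = (0.472231 − (-0.739760)) / 0.252360 = 1.211991 / 0.252360 = 4.803

4.803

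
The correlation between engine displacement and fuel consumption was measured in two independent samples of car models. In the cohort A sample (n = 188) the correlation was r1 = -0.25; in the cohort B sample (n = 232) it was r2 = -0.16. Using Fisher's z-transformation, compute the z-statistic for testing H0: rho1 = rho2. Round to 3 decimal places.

Fisher z-transforms: z1 = atanh(-0.25) = -0.255413, z2 = atanh(-0.16) = -0.161387; difference d = -0.094026
Var(d) = 1/185 + 1/229 = 0.0054054 + 0.0043668 = 0.0097722
z = d/√Var(d) = -0.094026 / √0.0097722 = -0.094026 / 0.098854 = -0.951

-0.951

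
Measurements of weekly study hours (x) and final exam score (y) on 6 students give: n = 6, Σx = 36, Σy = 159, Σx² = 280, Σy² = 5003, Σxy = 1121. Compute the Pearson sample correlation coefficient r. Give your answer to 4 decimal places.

0.7429

S_xy = nΣxy − ΣxΣy = 6·1121 − 36·159 = 6726 − 5724 = 1002
S_xx = nΣx² − (Σx)² = 6·280 − 36² = 1680 − 1296 = 384
S_yy = nΣy² − (Σy)² = 6·5003 − 159² = 30018 − 25281 = 4737
r = S_xy / √(S_xx·S_yy) = 1002 / √(384·4737) = 1002 / √1819008 = 1002 / 1348.7060 = 0.7429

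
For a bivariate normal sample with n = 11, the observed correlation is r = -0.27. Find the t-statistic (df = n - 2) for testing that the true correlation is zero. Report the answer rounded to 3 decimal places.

1 − r² = 1 − 0.0729 = 0.9271;  √(1−r²) = 0.962860
√(n−2) = √9 = 3.000000
t = r·√(n−2)/√(1−r²) = -0.27 · 3.000000 / 0.962860 = -0.841

-0.841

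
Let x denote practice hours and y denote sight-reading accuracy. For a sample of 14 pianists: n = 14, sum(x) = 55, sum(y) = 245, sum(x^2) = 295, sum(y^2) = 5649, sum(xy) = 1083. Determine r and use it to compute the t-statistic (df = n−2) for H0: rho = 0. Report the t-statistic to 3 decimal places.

Numerator: nΣxy − (Σx)(Σy) = 14·1083 − (55)(245) = 1687
Denominator: √[(nΣx²−(Σx)²)(nΣy²−(Σy)²)]
  nΣx²−(Σx)² = 14·295 − 3025 = 1105;  nΣy²−(Σy)² = 14·5649 − 60025 = 19061
  √(1105·19061) = √21062405 = 4589.3796
r = 1687 / 4589.3796 = 0.3676
t = r·√(n−2)/√(1−r²) = 0.3676·√12 / √(1−0.135130) = 1.273404 / 0.929984 = 1.369

1.369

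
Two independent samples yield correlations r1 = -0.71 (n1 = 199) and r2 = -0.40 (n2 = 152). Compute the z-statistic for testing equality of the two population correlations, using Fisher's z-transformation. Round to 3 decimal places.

-4.265

Fisher z-transforms: z1 = atanh(-0.71) = -0.887184, z2 = atanh(-0.40) = -0.423649; difference d = -0.463535
Var(d) = 1/196 + 1/149 = 0.0051020 + 0.0067114 = 0.0118134
z = d/√Var(d) = -0.463535 / √0.0118134 = -0.463535 / 0.108689 = -4.265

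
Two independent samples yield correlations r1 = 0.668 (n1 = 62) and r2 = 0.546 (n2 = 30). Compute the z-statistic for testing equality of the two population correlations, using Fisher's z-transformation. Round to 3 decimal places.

Fisher z-transforms: z1 = atanh(0.668) = 0.807123, z2 = atanh(0.546) = 0.612665; difference d = 0.194458
Var(d) = 1/59 + 1/27 = 0.0169492 + 0.0370370 = 0.0539862
z = d/√Var(d) = 0.194458 / √0.0539862 = 0.194458 / 0.232349 = 0.837

0.837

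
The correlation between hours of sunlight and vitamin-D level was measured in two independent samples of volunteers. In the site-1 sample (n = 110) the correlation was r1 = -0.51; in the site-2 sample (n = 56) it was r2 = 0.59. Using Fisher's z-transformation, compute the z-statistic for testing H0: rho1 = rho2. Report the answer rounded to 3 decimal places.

z1 = atanh(-0.51) = -0.562730,  z2 = atanh(0.59) = 0.677666
SE = √(1/(n1−3) + 1/(n2−3)) = √(1/107 + 1/53) = √(0.0093458 + 0.0188679) = √0.0282137 = 0.167969
z = (z1 − z2)/SE = (-0.562730 − 0.677666) / 0.167969 = -1.240396 / 0.167969 = -7.385

-7.385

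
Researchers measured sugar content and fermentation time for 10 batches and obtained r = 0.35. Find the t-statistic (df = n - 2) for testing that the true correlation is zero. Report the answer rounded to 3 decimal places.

1.057

1 − r² = 1 − 0.1225 = 0.8775;  √(1−r²) = 0.936750
√(n−2) = √8 = 2.828427
t = r·√(n−2)/√(1−r²) = 0.35 · 2.828427 / 0.936750 = 1.057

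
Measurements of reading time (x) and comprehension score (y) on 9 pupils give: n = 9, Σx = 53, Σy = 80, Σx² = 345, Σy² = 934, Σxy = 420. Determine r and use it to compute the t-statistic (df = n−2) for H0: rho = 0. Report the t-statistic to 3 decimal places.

-1.969

Numerator: nΣxy − (Σx)(Σy) = 9·420 − (53)(80) = -460
Denominator: √[(nΣx²−(Σx)²)(nΣy²−(Σy)²)]
  nΣx²−(Σx)² = 9·345 − 2809 = 296;  nΣy²−(Σy)² = 9·934 − 6400 = 2006
  √(296·2006) = √593776 = 770.5686
r = -460 / 770.5686 = -0.5970
t = r·√(n−2)/√(1−r²) = -0.5970·√7 / √(1−0.356409) = -1.579514 / 0.802241 = -1.969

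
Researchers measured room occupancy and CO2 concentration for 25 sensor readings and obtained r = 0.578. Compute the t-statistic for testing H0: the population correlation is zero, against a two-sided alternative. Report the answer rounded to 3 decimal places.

3.397

1 − r² = 1 − 0.334084 = 0.665916;  √(1−r²) = 0.816037
√(n−2) = √23 = 4.795832
t = r·√(n−2)/√(1−r²) = 0.578 · 4.795832 / 0.816037 = 3.397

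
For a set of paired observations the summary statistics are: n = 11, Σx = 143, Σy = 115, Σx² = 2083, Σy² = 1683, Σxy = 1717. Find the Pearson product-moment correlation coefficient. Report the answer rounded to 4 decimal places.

S_xy = nΣxy − ΣxΣy = 11·1717 − 143·115 = 18887 − 16445 = 2442
S_xx = nΣx² − (Σx)² = 11·2083 − 143² = 22913 − 20449 = 2464
S_yy = nΣy² − (Σy)² = 11·1683 − 115² = 18513 − 13225 = 5288
r = S_xy / √(S_xx·S_yy) = 2442 / √(2464·5288) = 2442 / √13029632 = 2442 / 3609.6582 = 0.6765

0.6765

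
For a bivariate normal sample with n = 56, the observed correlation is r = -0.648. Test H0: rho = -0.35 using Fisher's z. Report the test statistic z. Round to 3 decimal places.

-2.959

Fisher z: atanh(-0.648) = -0.771843, atanh(-0.35) = -0.365444
z = (z_r − z_0)·√(n−3) = (-0.771843 − (-0.365444))·√53 = -0.406399 · 7.280110 = -2.959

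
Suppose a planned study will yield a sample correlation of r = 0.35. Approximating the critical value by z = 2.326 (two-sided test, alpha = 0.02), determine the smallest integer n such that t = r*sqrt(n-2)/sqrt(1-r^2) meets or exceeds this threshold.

41

Need r·√(n−2)/√(1−r²) ≥ 2.326
√(n−2) ≥ 2.326·√(1−0.1225) / 0.35 = 2.326·0.936750 / 0.35 = 6.2254
n−2 ≥ 38.7556  ⇒  n ≥ 40.7556
Smallest integer n = 41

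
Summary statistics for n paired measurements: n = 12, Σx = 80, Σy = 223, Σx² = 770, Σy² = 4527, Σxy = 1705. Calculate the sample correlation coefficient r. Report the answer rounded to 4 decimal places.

0.7253

Numerator: nΣxy − (Σx)(Σy) = 12·1705 − (80)(223) = 2620
Denominator: √[(nΣx²−(Σx)²)(nΣy²−(Σy)²)]
  nΣx²−(Σx)² = 12·770 − 6400 = 2840;  nΣy²−(Σy)² = 12·4527 − 49729 = 4595
  √(2840·4595) = √13049800 = 3612.4507
r = 2620 / 3612.4507 = 0.7253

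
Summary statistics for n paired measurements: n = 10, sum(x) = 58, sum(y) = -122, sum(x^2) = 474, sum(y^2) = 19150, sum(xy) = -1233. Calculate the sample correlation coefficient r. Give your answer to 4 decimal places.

Numerator: nΣxy − (Σx)(Σy) = 10·(-1233) − (58)(-122) = -5254
Denominator: √[(nΣx²−(Σx)²)(nΣy²−(Σy)²)]
  nΣx²−(Σx)² = 10·474 − 3364 = 1376;  nΣy²−(Σy)² = 10·19150 − 14884 = 176616
  √(1376·176616) = √243023616 = 15589.2147
r = -5254 / 15589.2147 = -0.3370

-0.3370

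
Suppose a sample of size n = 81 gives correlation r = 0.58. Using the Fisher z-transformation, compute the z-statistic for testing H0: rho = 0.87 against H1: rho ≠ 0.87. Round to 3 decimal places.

-5.923

Fisher z: atanh(0.58) = 0.662463, atanh(0.87) = 1.333080
z = (z_r − z_0)·√(n−3) = (0.662463 − 1.333080)·√78 = -0.670617 · 8.831761 = -5.923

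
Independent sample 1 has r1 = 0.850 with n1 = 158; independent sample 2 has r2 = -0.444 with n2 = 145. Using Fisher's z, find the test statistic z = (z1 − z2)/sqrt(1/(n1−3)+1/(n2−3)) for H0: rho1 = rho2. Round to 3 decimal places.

14.922

z1 = atanh(0.850) = 1.256153,  z2 = atanh(-0.444) = -0.477202
SE = √(1/(n1−3) + 1/(n2−3)) = √(1/155 + 1/142) = √(0.0064516 + 0.0070423) = √0.0134939 = 0.116163
z = (z1 − z2)/SE = (1.256153 − (-0.477202)) / 0.116163 = 1.733355 / 0.116163 = 14.922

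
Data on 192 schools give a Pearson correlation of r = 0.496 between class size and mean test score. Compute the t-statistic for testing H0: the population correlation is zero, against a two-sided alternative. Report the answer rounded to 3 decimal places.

1 − r² = 1 − 0.246016 = 0.753984;  √(1−r²) = 0.868323
√(n−2) = √190 = 13.784049
t = r·√(n−2)/√(1−r²) = 0.496 · 13.784049 / 0.868323 = 7.874

7.874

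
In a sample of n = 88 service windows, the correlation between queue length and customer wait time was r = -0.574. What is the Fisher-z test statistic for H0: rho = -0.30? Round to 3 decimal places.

-3.171

Fisher z: atanh(-0.574) = -0.653468, atanh(-0.30) = -0.309520
z = (z_r − z_0)·√(n−3) = (-0.653468 − (-0.309520))·√85 = -0.343948 · 9.219544 = -3.171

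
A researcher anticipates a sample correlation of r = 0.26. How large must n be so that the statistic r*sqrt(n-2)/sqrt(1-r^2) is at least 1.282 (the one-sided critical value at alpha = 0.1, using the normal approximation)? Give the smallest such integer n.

25

r√(n−2)/√(1−r²) ≥ 1.282  ⇔  n−2 ≥ (1.282)²·(1−r²)/r²
(1−r²)/r² = (1−0.0676)/0.0676 = 13.7929
n ≥ 2 + 1.643524·13.7929 = 2 + 22.6690 = 24.6690
⌈24.6690⌉ = 25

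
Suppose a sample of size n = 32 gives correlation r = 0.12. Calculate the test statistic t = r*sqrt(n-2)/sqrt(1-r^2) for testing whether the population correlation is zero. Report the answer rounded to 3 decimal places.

0.662

t = r·√(n−2) / √(1−r²) with r = 0.12, n = 32
  = 0.12·√30 / √(1 − 0.0144)
  = 0.12·5.477226 / 0.992774
  = 0.657267 / 0.992774 = 0.662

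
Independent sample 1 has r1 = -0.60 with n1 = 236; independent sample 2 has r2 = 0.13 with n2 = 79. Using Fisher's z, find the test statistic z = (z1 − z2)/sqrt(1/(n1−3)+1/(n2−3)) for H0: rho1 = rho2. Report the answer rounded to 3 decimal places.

-6.237

Fisher z-transforms: z1 = atanh(-0.60) = -0.693147, z2 = atanh(0.13) = 0.130740; difference d = -0.823887
Var(d) = 1/233 + 1/76 = 0.0042918 + 0.0131579 = 0.0174497
z = d/√Var(d) = -0.823887 / √0.0174497 = -0.823887 / 0.132097 = -6.237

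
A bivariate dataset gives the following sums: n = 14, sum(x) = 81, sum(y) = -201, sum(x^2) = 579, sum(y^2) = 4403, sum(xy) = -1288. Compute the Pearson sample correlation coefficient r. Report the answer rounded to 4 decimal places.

Numerator: nΣxy − (Σx)(Σy) = 14·(-1288) − (81)(-201) = -1751
Denominator: √[(nΣx²−(Σx)²)(nΣy²−(Σy)²)]
  nΣx²−(Σx)² = 14·579 − 6561 = 1545;  nΣy²−(Σy)² = 14·4403 − 40401 = 21241
  √(1545·21241) = √32817345 = 5728.6425
r = -1751 / 5728.6425 = -0.3057

-0.3057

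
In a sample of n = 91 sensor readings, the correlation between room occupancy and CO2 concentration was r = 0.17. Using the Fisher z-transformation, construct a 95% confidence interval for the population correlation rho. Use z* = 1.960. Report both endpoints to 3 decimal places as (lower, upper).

z_r = atanh(0.17) = 0.171667;  SE = 1/√(n−3) = 1/√88 = 0.106600
z-limits: 0.171667 ± 1.960·0.106600 = 0.171667 ± 0.208936 = [-0.037269, 0.380603]
ρ-limits: (tanh -0.037269, tanh 0.380603) = (-0.037, 0.363)

(-0.037, 0.363)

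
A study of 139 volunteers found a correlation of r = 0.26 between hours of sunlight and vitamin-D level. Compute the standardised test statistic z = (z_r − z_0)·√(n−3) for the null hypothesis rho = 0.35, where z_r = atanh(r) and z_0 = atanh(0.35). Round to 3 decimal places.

z_r = atanh(0.26) = 0.266108,  z_0 = atanh(0.35) = 0.365444
SE = 1/√(n−3) = 1/√136 = 0.085749
z = (z_r − z_0)/SE = (0.266108 − 0.365444) / 0.085749 = -0.099336 / 0.085749 = -1.158

-1.158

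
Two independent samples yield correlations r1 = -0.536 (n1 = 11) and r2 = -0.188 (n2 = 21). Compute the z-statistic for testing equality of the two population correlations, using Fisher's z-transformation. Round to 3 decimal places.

z1 = atanh(-0.536) = -0.598526,  z2 = atanh(-0.188) = -0.190263
SE = √(1/(n1−3) + 1/(n2−3)) = √(1/8 + 1/18) = √(0.1250000 + 0.0555556) = √0.1805556 = 0.424918
z = (z1 − z2)/SE = (-0.598526 − (-0.190263)) / 0.424918 = -0.408263 / 0.424918 = -0.961

-0.961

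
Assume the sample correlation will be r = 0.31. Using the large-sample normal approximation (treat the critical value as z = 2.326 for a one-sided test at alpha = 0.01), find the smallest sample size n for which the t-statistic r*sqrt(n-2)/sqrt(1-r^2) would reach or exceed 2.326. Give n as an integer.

53

r√(n−2)/√(1−r²) ≥ 2.326  ⇔  n−2 ≥ (2.326)²·(1−r²)/r²
(1−r²)/r² = (1−0.0961)/0.0961 = 9.4058
n ≥ 2 + 5.410276·9.4058 = 2 + 50.8880 = 52.8880
⌈52.8880⌉ = 53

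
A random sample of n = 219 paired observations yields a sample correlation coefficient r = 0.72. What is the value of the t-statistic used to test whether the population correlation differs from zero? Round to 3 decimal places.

15.283

t = r·√(n−2) / √(1−r²) with r = 0.72, n = 219
  = 0.72·√217 / √(1 − 0.5184)
  = 0.72·14.730920 / 0.693974
  = 10.606262 / 0.693974 = 15.283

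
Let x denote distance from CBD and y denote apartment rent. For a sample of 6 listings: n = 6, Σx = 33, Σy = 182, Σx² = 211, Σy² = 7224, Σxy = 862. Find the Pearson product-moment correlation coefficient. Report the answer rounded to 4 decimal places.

-0.6201

S_xy = nΣxy − ΣxΣy = 6·862 − 33·182 = 5172 − 6006 = -834
S_xx = nΣx² − (Σx)² = 6·211 − 33² = 1266 − 1089 = 177
S_yy = nΣy² − (Σy)² = 6·7224 − 182² = 43344 − 33124 = 10220
r = S_xy / √(S_xx·S_yy) = -834 / √(177·10220) = -834 / √1808940 = -834 / 1344.9684 = -0.6201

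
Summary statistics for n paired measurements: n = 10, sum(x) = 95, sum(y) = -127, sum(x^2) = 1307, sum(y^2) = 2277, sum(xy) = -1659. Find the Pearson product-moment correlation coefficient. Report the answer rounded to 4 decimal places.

Numerator: nΣxy − (Σx)(Σy) = 10·(-1659) − (95)(-127) = -4525
Denominator: √[(nΣx²−(Σx)²)(nΣy²−(Σy)²)]
  nΣx²−(Σx)² = 10·1307 − 9025 = 4045;  nΣy²−(Σy)² = 10·2277 − 16129 = 6641
  √(4045·6641) = √26862845 = 5182.9379
r = -4525 / 5182.9379 = -0.8731

-0.8731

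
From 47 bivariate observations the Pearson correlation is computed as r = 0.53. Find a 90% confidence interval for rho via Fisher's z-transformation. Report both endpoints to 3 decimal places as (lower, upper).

z_r = atanh(0.53) = 0.590145;  SE = 1/√(n−3) = 1/√44 = 0.150756
z-limits: 0.590145 ± 1.645·0.150756 = 0.590145 ± 0.247994 = [0.342151, 0.838139]
ρ-limits: (tanh 0.342151, tanh 0.838139) = (0.329, 0.685)

(0.329, 0.685)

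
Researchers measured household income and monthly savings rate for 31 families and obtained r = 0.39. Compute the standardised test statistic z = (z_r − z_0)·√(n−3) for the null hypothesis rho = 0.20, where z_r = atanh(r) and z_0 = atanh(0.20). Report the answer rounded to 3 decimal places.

1.106

Fisher z: atanh(0.39) = 0.411800, atanh(0.20) = 0.202733
z = (z_r − z_0)·√(n−3) = (0.411800 − 0.202733)·√28 = 0.209067 · 5.291503 = 1.106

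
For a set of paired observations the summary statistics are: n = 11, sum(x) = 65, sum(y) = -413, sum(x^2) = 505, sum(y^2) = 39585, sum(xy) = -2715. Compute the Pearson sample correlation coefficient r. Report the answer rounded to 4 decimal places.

-0.1609

S_xy = nΣxy − ΣxΣy = 11·(-2715) − 65·(-413) = -29865 − (-26845) = -3020
S_xx = nΣx² − (Σx)² = 11·505 − 65² = 5555 − 4225 = 1330
S_yy = nΣy² − (Σy)² = 11·39585 − (-413)² = 435435 − 170569 = 264866
r = S_xy / √(S_xx·S_yy) = -3020 / √(1330·264866) = -3020 / √352271780 = -3020 / 18768.9046 = -0.1609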